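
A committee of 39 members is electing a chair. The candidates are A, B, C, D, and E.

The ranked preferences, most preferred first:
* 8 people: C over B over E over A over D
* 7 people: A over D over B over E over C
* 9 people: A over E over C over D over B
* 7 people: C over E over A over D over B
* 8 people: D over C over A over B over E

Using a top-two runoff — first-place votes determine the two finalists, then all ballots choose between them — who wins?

Round 1 first-place votes: A 16, B 0, C 15, D 8, E 0. A and C advance.
Runoff: A is ranked above C on 16 ballots, C above A on 23.

C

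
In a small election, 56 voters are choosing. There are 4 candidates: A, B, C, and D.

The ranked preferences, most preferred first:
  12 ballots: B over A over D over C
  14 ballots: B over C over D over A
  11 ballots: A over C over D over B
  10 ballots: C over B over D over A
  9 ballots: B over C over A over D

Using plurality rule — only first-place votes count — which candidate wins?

First-place votes: A 11, B 35, C 10, D 0.

B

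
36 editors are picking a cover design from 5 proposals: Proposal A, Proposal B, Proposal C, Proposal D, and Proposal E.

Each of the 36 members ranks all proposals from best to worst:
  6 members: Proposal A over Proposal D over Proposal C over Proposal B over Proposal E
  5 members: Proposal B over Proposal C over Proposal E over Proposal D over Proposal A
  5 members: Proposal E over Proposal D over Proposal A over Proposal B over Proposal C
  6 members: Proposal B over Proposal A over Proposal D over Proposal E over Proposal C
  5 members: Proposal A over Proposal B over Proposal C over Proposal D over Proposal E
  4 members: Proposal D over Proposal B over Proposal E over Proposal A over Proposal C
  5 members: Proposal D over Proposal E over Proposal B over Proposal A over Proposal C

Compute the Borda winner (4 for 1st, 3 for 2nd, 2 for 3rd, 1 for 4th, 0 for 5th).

Proposal A: 6×4 + 5×0 + 5×2 + 6×3 + 5×4 + 4×1 + 5×1 = 81
Proposal B: 6×1 + 5×4 + 5×1 + 6×4 + 5×3 + 4×3 + 5×2 = 92
Proposal C: 6×2 + 5×3 + 5×0 + 6×0 + 5×2 + 4×0 + 5×0 = 37
Proposal D: 6×3 + 5×1 + 5×3 + 6×2 + 5×1 + 4×4 + 5×4 = 91
Proposal E: 6×0 + 5×2 + 5×4 + 6×1 + 5×0 + 4×2 + 5×3 = 59

Proposal B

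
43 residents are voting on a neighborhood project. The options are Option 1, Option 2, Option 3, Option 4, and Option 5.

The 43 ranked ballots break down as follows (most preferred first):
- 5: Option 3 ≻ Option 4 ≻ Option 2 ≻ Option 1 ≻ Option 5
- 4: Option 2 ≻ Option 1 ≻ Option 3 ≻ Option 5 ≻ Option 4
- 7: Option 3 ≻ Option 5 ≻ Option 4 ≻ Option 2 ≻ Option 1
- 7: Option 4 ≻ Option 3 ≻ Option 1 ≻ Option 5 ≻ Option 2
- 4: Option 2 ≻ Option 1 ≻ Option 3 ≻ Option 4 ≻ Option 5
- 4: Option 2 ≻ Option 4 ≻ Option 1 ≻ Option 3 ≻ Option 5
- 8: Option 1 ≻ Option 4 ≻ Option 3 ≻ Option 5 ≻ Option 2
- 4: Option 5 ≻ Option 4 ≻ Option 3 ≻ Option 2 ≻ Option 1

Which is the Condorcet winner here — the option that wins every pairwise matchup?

Option 4

Option 4 vs Option 1: 27–16
Option 4 vs Option 2: 31–12
Option 4 vs Option 3: 23–20
Option 4 vs Option 5: 28–15
Option 4 beats every other option.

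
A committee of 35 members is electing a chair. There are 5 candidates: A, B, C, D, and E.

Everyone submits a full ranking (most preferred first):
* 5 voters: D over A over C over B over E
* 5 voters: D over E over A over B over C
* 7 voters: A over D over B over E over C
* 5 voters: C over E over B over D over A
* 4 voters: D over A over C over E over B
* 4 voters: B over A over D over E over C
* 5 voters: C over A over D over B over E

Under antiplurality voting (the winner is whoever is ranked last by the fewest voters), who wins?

D

Last-place votes: A 5, B 4, C 16, D 0, E 10.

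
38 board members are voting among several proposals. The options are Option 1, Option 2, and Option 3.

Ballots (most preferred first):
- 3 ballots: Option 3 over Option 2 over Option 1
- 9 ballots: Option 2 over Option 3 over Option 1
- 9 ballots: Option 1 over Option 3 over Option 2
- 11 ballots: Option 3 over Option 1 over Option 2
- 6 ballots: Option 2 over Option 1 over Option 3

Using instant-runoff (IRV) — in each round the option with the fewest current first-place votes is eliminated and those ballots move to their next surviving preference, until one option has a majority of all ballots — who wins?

Round 1: Option 1 9, Option 2 15, Option 3 14. Option 1 eliminated.
Round 2: Option 2 15, Option 3 23. Option 3 has a majority (≥20).

Option 3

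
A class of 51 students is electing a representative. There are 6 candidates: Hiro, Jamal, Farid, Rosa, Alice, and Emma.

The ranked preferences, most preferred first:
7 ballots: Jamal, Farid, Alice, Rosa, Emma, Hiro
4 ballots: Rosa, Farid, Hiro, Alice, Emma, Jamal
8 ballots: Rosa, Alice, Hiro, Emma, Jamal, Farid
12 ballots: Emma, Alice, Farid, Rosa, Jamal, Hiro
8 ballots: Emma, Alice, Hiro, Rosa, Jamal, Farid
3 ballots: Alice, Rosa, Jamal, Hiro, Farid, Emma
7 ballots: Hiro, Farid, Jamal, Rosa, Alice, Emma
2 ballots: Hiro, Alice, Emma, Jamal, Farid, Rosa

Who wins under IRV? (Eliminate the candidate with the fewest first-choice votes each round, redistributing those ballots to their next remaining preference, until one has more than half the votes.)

Rosa

Round 1: Hiro 9, Jamal 7, Farid 0, Rosa 12, Alice 3, Emma 20. Farid eliminated.
Round 2: Hiro 9, Jamal 7, Rosa 12, Alice 3, Emma 20. Alice eliminated.
Round 3: Hiro 9, Jamal 7, Rosa 15, Emma 20. Jamal eliminated.
Round 4: Hiro 9, Rosa 22, Emma 20. Hiro eliminated.
Round 5: Rosa 29, Emma 22. Rosa has a majority (≥26).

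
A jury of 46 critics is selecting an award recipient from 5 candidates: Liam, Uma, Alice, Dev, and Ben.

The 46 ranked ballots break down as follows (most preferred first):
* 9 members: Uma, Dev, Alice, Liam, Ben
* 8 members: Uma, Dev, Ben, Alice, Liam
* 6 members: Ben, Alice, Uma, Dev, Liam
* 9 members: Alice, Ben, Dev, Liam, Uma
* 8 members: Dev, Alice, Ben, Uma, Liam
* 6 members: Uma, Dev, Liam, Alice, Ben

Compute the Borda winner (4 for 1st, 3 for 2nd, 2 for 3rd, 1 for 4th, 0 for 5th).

Dev

Liam: 9×1 + 8×0 + 6×0 + 9×1 + 8×0 + 6×2 = 30
Uma: 9×4 + 8×4 + 6×2 + 9×0 + 8×1 + 6×4 = 112
Alice: 9×2 + 8×1 + 6×3 + 9×4 + 8×3 + 6×1 = 110
Dev: 9×3 + 8×3 + 6×1 + 9×2 + 8×4 + 6×3 = 125
Ben: 9×0 + 8×2 + 6×4 + 9×3 + 8×2 + 6×0 = 83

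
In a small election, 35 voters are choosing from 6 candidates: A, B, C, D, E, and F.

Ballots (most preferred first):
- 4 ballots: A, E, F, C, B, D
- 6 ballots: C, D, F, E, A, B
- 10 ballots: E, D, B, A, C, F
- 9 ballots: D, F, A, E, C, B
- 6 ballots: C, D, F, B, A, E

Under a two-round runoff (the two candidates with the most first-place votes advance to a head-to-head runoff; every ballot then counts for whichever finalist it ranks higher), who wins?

E

Round 1 first-place votes: A 4, B 0, C 12, D 9, E 10, F 0. C and E advance.
Runoff: C is ranked above E on 12 ballots, E above C on 23.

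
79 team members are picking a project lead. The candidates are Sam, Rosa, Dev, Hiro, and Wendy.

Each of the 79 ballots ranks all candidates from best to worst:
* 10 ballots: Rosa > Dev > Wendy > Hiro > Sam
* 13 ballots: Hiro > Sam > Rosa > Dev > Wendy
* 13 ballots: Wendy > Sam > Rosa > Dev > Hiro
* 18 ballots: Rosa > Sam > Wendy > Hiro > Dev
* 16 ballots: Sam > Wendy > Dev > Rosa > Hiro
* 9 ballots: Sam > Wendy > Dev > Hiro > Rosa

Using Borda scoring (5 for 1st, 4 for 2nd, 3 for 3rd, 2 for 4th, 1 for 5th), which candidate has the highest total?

Sam

Sam: 10×1 + 13×4 + 13×4 + 18×4 + 16×5 + 9×5 = 311
Rosa: 10×5 + 13×3 + 13×3 + 18×5 + 16×2 + 9×1 = 259
Dev: 10×4 + 13×2 + 13×2 + 18×1 + 16×3 + 9×3 = 185
Hiro: 10×2 + 13×5 + 13×1 + 18×2 + 16×1 + 9×2 = 168
Wendy: 10×3 + 13×1 + 13×5 + 18×3 + 16×4 + 9×4 = 262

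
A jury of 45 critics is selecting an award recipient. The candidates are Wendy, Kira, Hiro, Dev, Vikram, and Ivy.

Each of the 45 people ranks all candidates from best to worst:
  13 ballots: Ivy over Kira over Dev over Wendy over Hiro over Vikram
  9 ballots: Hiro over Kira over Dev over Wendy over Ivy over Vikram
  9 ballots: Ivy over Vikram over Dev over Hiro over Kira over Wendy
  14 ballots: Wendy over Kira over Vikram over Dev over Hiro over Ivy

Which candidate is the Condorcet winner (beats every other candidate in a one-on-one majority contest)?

Kira

Kira vs Wendy: 31–14
Kira vs Hiro: 27–18
Kira vs Dev: 36–9
Kira vs Vikram: 36–9
Kira vs Ivy: 23–22
Kira beats every other candidate.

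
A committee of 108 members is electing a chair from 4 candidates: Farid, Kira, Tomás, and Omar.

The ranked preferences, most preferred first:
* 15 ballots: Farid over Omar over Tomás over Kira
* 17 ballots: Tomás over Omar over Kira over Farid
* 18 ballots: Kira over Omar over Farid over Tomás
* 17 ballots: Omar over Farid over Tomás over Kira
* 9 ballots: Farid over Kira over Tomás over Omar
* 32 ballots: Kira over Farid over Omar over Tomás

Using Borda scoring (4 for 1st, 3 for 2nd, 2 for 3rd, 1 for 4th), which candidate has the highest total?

Farid

Farid: 15×4 + 17×1 + 18×2 + 17×3 + 9×4 + 32×3 = 296
Kira: 15×1 + 17×2 + 18×4 + 17×1 + 9×3 + 32×4 = 293
Tomás: 15×2 + 17×4 + 18×1 + 17×2 + 9×2 + 32×1 = 200
Omar: 15×3 + 17×3 + 18×3 + 17×4 + 9×1 + 32×2 = 291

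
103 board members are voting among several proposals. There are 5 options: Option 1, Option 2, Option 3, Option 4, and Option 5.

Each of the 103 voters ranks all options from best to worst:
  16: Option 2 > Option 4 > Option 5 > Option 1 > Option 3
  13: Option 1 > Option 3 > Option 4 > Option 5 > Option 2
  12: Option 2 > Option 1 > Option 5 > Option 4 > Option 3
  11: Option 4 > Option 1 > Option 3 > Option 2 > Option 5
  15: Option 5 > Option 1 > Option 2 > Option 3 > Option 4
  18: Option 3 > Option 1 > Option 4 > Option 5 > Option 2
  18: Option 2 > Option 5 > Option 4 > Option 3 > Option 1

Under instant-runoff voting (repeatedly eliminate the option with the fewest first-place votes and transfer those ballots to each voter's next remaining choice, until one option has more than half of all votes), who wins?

Round 1: Option 1 13, Option 2 46, Option 3 18, Option 4 11, Option 5 15. Option 4 eliminated.
Round 2: Option 1 24, Option 2 46, Option 3 18, Option 5 15. Option 5 eliminated.
Round 3: Option 1 39, Option 2 46, Option 3 18. Option 3 eliminated.
Round 4: Option 1 57, Option 2 46. Option 1 has a majority (≥52).

Option 1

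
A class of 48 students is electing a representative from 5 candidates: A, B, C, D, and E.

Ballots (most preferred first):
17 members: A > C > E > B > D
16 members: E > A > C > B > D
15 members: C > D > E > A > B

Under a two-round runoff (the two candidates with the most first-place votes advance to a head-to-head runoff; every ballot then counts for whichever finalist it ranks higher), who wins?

Round 1 first-place votes: A 17, B 0, C 15, D 0, E 16. A and E advance.
Runoff: A is ranked above E on 17 ballots, E above A on 31.

E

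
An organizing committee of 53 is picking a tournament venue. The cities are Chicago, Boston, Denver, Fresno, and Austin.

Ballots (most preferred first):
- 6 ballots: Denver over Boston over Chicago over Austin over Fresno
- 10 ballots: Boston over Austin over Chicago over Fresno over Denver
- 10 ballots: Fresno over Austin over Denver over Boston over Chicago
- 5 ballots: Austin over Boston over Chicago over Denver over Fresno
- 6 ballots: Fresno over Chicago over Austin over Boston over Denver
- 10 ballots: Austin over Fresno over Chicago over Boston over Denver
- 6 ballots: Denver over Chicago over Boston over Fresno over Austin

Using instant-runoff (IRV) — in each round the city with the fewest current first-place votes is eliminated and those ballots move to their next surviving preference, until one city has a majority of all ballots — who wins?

Round 1: Chicago 0, Boston 10, Denver 12, Fresno 16, Austin 15. Chicago eliminated.
Round 2: Boston 10, Denver 12, Fresno 16, Austin 15. Boston eliminated.
Round 3: Denver 12, Fresno 16, Austin 25. Denver eliminated.
Round 4: Fresno 22, Austin 31. Austin has a majority (≥27).

Austin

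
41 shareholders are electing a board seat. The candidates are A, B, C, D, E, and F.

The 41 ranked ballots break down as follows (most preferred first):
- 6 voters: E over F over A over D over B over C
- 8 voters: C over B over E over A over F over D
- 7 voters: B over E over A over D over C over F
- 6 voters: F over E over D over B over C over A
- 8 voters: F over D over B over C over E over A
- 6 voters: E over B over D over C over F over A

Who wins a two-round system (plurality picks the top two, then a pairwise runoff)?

E

Round 1 first-place votes: A 0, B 7, C 8, D 0, E 12, F 14. F and E advance.
Runoff: F is ranked above E on 14 ballots, E above F on 27.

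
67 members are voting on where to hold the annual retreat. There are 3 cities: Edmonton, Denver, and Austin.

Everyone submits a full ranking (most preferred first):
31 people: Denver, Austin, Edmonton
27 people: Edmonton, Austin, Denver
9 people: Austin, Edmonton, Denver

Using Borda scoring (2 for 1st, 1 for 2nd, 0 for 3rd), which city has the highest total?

Edmonton: 31×0 + 27×2 + 9×1 = 63
Denver: 31×2 + 27×0 + 9×0 = 62
Austin: 31×1 + 27×1 + 9×2 = 76

Austin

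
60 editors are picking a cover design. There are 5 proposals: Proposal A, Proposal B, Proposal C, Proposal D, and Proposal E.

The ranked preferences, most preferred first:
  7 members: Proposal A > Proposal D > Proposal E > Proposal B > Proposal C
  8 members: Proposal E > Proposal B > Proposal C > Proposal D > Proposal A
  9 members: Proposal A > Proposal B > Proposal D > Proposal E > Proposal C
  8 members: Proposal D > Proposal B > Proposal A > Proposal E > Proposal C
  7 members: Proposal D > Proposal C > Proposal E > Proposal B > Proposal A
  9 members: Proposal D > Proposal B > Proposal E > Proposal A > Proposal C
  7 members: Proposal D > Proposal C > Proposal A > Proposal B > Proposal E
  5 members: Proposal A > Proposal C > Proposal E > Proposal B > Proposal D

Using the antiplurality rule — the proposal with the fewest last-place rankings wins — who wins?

Proposal B

Last-place votes: Proposal A 15, Proposal B 0, Proposal C 33, Proposal D 5, Proposal E 7.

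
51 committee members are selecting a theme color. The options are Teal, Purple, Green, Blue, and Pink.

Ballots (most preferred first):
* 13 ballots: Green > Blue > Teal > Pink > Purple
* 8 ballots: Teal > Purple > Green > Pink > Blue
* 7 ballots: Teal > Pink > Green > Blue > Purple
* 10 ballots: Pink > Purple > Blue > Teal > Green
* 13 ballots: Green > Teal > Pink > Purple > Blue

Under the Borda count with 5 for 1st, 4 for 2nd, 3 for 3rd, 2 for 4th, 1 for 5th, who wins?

Teal: 13×3 + 8×5 + 7×5 + 10×2 + 13×4 = 186
Purple: 13×1 + 8×4 + 7×1 + 10×4 + 13×2 = 118
Green: 13×5 + 8×3 + 7×3 + 10×1 + 13×5 = 185
Blue: 13×4 + 8×1 + 7×2 + 10×3 + 13×1 = 117
Pink: 13×2 + 8×2 + 7×4 + 10×5 + 13×3 = 159

Teal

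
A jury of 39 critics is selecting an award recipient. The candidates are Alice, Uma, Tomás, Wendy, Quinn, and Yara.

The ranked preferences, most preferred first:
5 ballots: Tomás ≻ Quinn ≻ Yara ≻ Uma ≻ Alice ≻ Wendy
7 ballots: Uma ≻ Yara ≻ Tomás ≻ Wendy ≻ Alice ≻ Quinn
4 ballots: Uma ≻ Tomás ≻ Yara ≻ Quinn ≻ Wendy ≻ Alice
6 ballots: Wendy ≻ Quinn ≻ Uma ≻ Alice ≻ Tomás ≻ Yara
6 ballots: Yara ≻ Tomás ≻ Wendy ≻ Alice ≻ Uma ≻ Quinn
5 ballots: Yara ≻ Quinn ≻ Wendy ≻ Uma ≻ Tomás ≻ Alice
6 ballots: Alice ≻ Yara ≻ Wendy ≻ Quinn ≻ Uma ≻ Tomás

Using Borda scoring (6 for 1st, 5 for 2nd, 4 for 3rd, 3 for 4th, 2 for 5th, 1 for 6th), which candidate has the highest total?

Alice: 5×2 + 7×2 + 4×1 + 6×3 + 6×3 + 5×1 + 6×6 = 105
Uma: 5×3 + 7×6 + 4×6 + 6×4 + 6×2 + 5×3 + 6×2 = 144
Tomás: 5×6 + 7×4 + 4×5 + 6×2 + 6×5 + 5×2 + 6×1 = 136
Wendy: 5×1 + 7×3 + 4×2 + 6×6 + 6×4 + 5×4 + 6×4 = 138
Quinn: 5×5 + 7×1 + 4×3 + 6×5 + 6×1 + 5×5 + 6×3 = 123
Yara: 5×4 + 7×5 + 4×4 + 6×1 + 6×6 + 5×6 + 6×5 = 173

Yara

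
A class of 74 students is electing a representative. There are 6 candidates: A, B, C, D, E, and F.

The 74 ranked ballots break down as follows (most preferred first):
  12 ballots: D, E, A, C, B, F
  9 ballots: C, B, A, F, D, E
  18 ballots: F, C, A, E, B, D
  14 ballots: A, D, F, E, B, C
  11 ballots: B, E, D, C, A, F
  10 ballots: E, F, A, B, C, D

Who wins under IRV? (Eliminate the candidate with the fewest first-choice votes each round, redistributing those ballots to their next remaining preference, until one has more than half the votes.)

A

Round 1: A 14, B 11, C 9, D 12, E 10, F 18. C eliminated.
Round 2: A 14, B 20, D 12, E 10, F 18. E eliminated.
Round 3: A 14, B 20, D 12, F 28. D eliminated.
Round 4: A 26, B 20, F 28. B eliminated.
Round 5: A 46, F 28. A has a majority (≥38).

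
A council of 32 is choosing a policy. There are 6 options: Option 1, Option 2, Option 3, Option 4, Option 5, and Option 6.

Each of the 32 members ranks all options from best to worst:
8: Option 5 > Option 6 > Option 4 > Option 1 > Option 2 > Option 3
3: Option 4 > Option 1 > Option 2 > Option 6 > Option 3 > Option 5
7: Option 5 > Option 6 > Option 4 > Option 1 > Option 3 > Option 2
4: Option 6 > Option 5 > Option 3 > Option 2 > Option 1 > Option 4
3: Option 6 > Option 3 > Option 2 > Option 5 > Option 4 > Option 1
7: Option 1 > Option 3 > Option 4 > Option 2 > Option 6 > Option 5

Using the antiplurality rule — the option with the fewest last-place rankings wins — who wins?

Last-place votes: Option 1 3, Option 2 7, Option 3 8, Option 4 4, Option 5 10, Option 6 0.

Option 6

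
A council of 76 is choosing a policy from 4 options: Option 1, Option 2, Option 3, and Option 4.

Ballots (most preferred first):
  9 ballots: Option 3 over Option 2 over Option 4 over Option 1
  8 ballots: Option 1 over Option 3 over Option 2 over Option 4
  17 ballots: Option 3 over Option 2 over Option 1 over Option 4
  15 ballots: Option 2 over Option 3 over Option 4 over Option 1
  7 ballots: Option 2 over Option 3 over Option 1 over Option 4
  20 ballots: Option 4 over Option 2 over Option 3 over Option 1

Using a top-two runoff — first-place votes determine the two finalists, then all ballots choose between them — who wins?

Round 1 first-place votes: Option 1 8, Option 2 22, Option 3 26, Option 4 20. Option 3 and Option 2 advance.
Runoff: Option 3 is ranked above Option 2 on 34 ballots, Option 2 above Option 3 on 42.

Option 2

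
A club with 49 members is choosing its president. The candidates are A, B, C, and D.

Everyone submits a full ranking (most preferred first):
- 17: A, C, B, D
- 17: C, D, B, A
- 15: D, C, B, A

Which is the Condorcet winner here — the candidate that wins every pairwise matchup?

C

C vs A: 32–17
C vs B: 49–0
C vs D: 34–15
C beats every other candidate.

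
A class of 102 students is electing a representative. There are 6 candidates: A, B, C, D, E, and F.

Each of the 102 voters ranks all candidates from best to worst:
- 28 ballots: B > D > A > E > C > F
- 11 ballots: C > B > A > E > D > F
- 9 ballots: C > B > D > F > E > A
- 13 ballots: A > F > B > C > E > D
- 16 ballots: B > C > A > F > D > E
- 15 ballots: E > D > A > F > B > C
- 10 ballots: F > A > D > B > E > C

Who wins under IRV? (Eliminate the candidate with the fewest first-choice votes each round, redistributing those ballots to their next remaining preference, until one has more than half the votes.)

Round 1: A 13, B 44, C 20, D 0, E 15, F 10. D eliminated.
Round 2: A 13, B 44, C 20, E 15, F 10. F eliminated.
Round 3: A 23, B 44, C 20, E 15. E eliminated.
Round 4: A 38, B 44, C 20. C eliminated.
Round 5: A 38, B 64. B has a majority (≥52).

B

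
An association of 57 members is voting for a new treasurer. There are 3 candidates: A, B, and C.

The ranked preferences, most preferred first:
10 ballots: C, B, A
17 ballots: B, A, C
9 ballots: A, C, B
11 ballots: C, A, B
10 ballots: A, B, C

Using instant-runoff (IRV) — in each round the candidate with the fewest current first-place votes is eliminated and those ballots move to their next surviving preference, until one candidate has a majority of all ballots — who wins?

Round 1: A 19, B 17, C 21. B eliminated.
Round 2: A 36, C 21. A has a majority (≥29).

A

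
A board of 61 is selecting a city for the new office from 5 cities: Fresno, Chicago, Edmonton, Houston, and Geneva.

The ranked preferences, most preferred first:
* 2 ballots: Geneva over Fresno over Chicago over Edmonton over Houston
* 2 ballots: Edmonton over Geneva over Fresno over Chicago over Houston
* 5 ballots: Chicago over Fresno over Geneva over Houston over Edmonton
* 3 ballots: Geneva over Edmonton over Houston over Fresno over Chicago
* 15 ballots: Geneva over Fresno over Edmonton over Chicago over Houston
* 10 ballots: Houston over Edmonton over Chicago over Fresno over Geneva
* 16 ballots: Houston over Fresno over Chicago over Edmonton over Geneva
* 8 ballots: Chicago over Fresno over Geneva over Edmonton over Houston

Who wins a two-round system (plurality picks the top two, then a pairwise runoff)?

Round 1 first-place votes: Fresno 0, Chicago 13, Edmonton 2, Houston 26, Geneva 20. Houston and Geneva advance.
Runoff: Houston is ranked above Geneva on 26 ballots, Geneva above Houston on 35.

Geneva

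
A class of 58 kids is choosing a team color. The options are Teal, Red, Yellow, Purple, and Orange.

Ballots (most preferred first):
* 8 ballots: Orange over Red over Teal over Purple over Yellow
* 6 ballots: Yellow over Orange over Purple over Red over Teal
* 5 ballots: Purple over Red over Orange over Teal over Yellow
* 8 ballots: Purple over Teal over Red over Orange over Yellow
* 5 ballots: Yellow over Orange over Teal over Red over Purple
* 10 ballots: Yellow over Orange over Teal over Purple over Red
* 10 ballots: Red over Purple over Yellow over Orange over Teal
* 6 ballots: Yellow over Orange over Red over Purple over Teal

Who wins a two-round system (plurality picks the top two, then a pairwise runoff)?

Round 1 first-place votes: Teal 0, Red 10, Yellow 27, Purple 13, Orange 8. Yellow and Purple advance.
Runoff: Yellow is ranked above Purple on 27 ballots, Purple above Yellow on 31.

Purple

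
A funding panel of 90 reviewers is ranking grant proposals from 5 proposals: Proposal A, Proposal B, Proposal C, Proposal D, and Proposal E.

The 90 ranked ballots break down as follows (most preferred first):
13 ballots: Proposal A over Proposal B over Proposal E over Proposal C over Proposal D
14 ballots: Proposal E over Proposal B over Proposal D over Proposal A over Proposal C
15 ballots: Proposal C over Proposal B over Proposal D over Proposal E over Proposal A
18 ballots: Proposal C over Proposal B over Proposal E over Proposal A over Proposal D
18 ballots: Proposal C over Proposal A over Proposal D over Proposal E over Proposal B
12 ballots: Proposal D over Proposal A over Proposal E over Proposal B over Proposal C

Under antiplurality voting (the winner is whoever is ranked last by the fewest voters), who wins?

Proposal E

Last-place votes: Proposal A 15, Proposal B 18, Proposal C 26, Proposal D 31, Proposal E 0.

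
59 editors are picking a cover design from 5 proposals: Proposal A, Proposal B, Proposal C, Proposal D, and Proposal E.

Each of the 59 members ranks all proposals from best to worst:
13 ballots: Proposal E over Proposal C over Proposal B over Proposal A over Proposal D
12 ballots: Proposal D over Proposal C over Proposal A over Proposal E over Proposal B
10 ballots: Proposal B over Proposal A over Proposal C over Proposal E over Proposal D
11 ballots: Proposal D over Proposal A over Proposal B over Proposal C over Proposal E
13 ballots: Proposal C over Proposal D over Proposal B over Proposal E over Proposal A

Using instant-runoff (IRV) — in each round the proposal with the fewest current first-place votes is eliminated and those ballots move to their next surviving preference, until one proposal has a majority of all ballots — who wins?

Round 1: Proposal A 0, Proposal B 10, Proposal C 13, Proposal D 23, Proposal E 13. Proposal A eliminated.
Round 2: Proposal B 10, Proposal C 13, Proposal D 23, Proposal E 13. Proposal B eliminated.
Round 3: Proposal C 23, Proposal D 23, Proposal E 13. Proposal E eliminated.
Round 4: Proposal C 36, Proposal D 23. Proposal C has a majority (≥30).

Proposal C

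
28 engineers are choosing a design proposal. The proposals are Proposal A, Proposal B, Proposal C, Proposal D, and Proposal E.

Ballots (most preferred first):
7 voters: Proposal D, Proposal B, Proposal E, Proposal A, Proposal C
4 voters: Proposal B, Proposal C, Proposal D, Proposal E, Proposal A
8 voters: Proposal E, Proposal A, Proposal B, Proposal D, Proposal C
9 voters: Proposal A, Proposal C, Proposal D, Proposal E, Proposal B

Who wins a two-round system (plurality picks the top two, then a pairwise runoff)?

Round 1 first-place votes: Proposal A 9, Proposal B 4, Proposal C 0, Proposal D 7, Proposal E 8. Proposal A and Proposal E advance.
Runoff: Proposal A is ranked above Proposal E on 9 ballots, Proposal E above Proposal A on 19.

Proposal E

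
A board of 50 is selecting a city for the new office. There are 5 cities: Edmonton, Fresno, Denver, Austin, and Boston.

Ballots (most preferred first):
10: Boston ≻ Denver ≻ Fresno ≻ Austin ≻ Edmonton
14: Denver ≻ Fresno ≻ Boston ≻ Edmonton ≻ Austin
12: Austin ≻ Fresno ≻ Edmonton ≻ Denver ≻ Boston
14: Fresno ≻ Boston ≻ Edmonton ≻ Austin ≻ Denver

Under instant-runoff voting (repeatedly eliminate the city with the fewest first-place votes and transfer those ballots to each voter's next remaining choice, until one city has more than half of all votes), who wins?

Fresno

Round 1: Edmonton 0, Fresno 14, Denver 14, Austin 12, Boston 10. Edmonton eliminated.
Round 2: Fresno 14, Denver 14, Austin 12, Boston 10. Boston eliminated.
Round 3: Fresno 14, Denver 24, Austin 12. Austin eliminated.
Round 4: Fresno 26, Denver 24. Fresno has a majority (≥26).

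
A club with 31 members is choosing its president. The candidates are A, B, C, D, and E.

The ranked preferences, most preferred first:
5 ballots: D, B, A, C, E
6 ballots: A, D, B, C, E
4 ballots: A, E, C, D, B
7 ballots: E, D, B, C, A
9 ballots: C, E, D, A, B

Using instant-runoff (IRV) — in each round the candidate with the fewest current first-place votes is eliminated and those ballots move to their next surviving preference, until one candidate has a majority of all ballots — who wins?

C

Round 1: A 10, B 0, C 9, D 5, E 7. B eliminated.
Round 2: A 10, C 9, D 5, E 7. D eliminated.
Round 3: A 15, C 9, E 7. E eliminated.
Round 4: A 15, C 16. C has a majority (≥16).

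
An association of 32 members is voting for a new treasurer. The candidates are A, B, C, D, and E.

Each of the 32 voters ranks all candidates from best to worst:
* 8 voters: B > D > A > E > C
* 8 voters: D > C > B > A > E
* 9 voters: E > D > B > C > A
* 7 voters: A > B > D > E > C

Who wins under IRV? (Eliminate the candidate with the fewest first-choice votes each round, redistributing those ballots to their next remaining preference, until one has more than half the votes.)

B

Round 1: A 7, B 8, C 0, D 8, E 9. C eliminated.
Round 2: A 7, B 8, D 8, E 9. A eliminated.
Round 3: B 15, D 8, E 9. D eliminated.
Round 4: B 23, E 9. B has a majority (≥17).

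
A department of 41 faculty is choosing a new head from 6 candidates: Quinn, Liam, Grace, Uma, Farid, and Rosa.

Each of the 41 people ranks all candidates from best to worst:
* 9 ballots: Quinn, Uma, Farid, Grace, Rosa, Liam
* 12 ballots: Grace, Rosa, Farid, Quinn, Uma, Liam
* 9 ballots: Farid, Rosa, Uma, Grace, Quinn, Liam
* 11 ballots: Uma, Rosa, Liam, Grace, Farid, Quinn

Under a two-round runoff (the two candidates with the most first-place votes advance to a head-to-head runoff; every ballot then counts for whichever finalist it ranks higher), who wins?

Round 1 first-place votes: Quinn 9, Liam 0, Grace 12, Uma 11, Farid 9, Rosa 0. Grace and Uma advance.
Runoff: Grace is ranked above Uma on 12 ballots, Uma above Grace on 29.

Uma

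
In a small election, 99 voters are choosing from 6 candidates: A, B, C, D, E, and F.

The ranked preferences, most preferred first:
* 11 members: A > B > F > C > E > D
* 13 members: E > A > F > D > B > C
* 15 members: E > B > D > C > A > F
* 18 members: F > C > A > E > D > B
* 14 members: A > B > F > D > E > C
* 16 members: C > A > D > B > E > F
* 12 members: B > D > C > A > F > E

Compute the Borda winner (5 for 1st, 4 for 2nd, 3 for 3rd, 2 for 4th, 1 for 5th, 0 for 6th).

A

A: 11×5 + 13×4 + 15×1 + 18×3 + 14×5 + 16×4 + 12×2 = 334
B: 11×4 + 13×1 + 15×4 + 18×0 + 14×4 + 16×2 + 12×5 = 265
C: 11×2 + 13×0 + 15×2 + 18×4 + 14×0 + 16×5 + 12×3 = 240
D: 11×0 + 13×2 + 15×3 + 18×1 + 14×2 + 16×3 + 12×4 = 213
E: 11×1 + 13×5 + 15×5 + 18×2 + 14×1 + 16×1 + 12×0 = 217
F: 11×3 + 13×3 + 15×0 + 18×5 + 14×3 + 16×0 + 12×1 = 216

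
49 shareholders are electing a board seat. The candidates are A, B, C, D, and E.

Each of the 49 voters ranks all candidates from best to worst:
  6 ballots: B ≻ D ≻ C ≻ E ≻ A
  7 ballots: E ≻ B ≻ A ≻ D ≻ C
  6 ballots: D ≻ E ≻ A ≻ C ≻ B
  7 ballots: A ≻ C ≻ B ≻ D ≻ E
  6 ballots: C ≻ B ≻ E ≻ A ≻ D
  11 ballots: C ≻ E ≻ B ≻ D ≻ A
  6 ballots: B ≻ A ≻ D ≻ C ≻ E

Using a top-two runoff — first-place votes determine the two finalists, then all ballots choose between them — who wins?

Round 1 first-place votes: A 7, B 12, C 17, D 6, E 7. C and B advance.
Runoff: C is ranked above B on 30 ballots, B above C on 19.

C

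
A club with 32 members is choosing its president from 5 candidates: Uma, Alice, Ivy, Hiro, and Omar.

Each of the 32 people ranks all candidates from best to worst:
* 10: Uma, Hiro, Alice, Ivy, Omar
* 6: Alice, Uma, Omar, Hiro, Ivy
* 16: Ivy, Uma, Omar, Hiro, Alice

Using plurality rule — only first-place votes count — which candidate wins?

First-place votes: Uma 10, Alice 6, Ivy 16, Hiro 0, Omar 0.

Ivy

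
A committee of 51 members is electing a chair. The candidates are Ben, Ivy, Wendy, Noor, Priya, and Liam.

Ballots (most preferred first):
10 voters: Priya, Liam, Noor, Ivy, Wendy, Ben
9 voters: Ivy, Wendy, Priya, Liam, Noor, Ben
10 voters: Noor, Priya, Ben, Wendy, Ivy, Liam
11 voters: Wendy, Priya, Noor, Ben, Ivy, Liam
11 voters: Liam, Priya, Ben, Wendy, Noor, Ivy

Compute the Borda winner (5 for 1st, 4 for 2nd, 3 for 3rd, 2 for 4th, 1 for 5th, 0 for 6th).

Priya

Ben: 10×0 + 9×0 + 10×3 + 11×2 + 11×3 = 85
Ivy: 10×2 + 9×5 + 10×1 + 11×1 + 11×0 = 86
Wendy: 10×1 + 9×4 + 10×2 + 11×5 + 11×2 = 143
Noor: 10×3 + 9×1 + 10×5 + 11×3 + 11×1 = 133
Priya: 10×5 + 9×3 + 10×4 + 11×4 + 11×4 = 205
Liam: 10×4 + 9×2 + 10×0 + 11×0 + 11×5 = 113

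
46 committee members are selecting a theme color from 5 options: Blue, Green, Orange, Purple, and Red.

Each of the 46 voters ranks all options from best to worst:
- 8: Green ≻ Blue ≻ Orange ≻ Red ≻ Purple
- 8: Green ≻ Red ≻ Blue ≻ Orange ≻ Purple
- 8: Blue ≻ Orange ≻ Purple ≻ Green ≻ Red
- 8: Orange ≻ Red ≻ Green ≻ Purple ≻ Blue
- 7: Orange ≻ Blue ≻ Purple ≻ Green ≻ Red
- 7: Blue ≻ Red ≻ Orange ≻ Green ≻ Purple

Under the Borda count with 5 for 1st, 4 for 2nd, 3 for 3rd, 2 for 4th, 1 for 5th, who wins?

Blue: 8×4 + 8×3 + 8×5 + 8×1 + 7×4 + 7×5 = 167
Green: 8×5 + 8×5 + 8×2 + 8×3 + 7×2 + 7×2 = 148
Orange: 8×3 + 8×2 + 8×4 + 8×5 + 7×5 + 7×3 = 168
Purple: 8×1 + 8×1 + 8×3 + 8×2 + 7×3 + 7×1 = 84
Red: 8×2 + 8×4 + 8×1 + 8×4 + 7×1 + 7×4 = 123

Orange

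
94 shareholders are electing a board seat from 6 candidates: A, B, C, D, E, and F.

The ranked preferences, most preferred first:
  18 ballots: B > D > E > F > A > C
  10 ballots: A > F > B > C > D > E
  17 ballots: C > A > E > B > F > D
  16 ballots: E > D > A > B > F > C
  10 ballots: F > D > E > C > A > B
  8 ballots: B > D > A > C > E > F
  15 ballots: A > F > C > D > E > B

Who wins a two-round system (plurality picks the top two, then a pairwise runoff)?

A

Round 1 first-place votes: A 25, B 26, C 17, D 0, E 16, F 10. B and A advance.
Runoff: B is ranked above A on 26 ballots, A above B on 68.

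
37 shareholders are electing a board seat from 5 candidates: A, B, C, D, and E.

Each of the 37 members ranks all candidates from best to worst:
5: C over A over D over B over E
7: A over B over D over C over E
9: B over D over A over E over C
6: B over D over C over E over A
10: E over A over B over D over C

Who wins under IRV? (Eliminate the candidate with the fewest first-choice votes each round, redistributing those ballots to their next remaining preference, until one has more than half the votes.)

Round 1: A 7, B 15, C 5, D 0, E 10. D eliminated.
Round 2: A 7, B 15, C 5, E 10. C eliminated.
Round 3: A 12, B 15, E 10. E eliminated.
Round 4: A 22, B 15. A has a majority (≥19).

A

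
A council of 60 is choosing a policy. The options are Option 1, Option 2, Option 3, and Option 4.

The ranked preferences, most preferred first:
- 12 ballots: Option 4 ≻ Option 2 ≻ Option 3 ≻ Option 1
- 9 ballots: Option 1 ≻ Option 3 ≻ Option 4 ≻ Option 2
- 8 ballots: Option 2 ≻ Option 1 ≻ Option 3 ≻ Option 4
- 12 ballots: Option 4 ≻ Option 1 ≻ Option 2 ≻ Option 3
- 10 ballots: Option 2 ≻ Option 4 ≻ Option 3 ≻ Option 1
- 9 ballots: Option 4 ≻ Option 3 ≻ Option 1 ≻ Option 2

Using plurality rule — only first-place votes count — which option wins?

First-place votes: Option 1 9, Option 2 18, Option 3 0, Option 4 33.

Option 4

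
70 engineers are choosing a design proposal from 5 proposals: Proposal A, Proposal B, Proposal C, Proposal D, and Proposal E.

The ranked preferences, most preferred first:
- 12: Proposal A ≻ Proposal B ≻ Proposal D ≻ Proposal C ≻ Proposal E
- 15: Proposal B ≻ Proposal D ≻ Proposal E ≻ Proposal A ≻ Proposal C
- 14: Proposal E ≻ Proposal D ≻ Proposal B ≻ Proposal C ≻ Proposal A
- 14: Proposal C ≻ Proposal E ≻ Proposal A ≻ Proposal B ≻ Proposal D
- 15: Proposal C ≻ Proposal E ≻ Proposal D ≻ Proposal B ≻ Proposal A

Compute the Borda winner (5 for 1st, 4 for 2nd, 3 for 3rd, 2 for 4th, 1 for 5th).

Proposal E

Proposal A: 12×5 + 15×2 + 14×1 + 14×3 + 15×1 = 161
Proposal B: 12×4 + 15×5 + 14×3 + 14×2 + 15×2 = 223
Proposal C: 12×2 + 15×1 + 14×2 + 14×5 + 15×5 = 212
Proposal D: 12×3 + 15×4 + 14×4 + 14×1 + 15×3 = 211
Proposal E: 12×1 + 15×3 + 14×5 + 14×4 + 15×4 = 243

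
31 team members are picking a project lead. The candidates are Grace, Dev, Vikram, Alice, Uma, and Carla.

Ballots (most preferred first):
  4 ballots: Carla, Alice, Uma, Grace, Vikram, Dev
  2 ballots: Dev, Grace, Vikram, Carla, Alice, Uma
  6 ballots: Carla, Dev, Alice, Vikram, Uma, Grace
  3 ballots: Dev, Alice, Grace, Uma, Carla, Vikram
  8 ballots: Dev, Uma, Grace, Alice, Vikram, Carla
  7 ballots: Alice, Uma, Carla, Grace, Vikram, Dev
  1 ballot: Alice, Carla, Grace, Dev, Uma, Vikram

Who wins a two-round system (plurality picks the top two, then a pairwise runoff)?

Round 1 first-place votes: Grace 0, Dev 13, Vikram 0, Alice 8, Uma 0, Carla 10. Dev and Carla advance.
Runoff: Dev is ranked above Carla on 13 ballots, Carla above Dev on 18.

Carla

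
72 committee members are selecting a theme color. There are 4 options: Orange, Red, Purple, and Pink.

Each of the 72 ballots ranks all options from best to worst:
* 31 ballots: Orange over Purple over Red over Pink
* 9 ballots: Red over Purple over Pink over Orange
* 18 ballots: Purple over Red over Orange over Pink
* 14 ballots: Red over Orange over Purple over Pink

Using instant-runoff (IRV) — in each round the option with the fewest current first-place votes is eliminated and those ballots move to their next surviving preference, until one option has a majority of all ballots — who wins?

Red

Round 1: Orange 31, Red 23, Purple 18, Pink 0. Pink eliminated.
Round 2: Orange 31, Red 23, Purple 18. Purple eliminated.
Round 3: Orange 31, Red 41. Red has a majority (≥37).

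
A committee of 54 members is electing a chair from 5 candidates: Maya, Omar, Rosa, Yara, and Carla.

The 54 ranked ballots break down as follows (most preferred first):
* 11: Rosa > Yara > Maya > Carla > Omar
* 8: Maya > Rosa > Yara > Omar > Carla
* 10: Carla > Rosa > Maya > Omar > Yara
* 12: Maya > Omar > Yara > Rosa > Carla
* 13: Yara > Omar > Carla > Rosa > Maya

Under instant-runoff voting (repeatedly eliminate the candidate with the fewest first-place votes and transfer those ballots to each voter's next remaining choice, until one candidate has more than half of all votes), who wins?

Rosa

Round 1: Maya 20, Omar 0, Rosa 11, Yara 13, Carla 10. Omar eliminated.
Round 2: Maya 20, Rosa 11, Yara 13, Carla 10. Carla eliminated.
Round 3: Maya 20, Rosa 21, Yara 13. Yara eliminated.
Round 4: Maya 20, Rosa 34. Rosa has a majority (≥28).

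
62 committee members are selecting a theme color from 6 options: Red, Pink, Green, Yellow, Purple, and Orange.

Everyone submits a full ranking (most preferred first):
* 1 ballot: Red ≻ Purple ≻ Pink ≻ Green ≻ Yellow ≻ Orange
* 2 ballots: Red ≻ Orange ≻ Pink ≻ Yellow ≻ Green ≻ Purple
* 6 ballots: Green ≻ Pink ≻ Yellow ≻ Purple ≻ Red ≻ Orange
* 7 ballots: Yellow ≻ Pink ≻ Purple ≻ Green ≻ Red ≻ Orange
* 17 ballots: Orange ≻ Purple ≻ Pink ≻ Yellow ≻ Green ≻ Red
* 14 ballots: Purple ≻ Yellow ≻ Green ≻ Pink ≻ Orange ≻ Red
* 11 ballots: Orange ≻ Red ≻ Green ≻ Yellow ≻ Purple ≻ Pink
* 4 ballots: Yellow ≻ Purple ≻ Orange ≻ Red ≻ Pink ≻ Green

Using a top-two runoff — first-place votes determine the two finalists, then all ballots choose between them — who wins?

Purple

Round 1 first-place votes: Red 3, Pink 0, Green 6, Yellow 11, Purple 14, Orange 28. Orange and Purple advance.
Runoff: Orange is ranked above Purple on 30 ballots, Purple above Orange on 32.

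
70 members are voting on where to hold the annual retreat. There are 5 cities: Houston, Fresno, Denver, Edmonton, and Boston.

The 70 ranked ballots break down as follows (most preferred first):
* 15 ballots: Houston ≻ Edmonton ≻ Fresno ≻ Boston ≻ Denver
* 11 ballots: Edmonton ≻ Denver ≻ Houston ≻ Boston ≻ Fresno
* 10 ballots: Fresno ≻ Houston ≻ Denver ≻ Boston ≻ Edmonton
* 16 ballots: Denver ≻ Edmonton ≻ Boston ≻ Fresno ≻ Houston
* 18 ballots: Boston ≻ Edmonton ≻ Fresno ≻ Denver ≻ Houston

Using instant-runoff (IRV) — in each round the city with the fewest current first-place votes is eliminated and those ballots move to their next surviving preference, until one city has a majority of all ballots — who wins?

Round 1: Houston 15, Fresno 10, Denver 16, Edmonton 11, Boston 18. Fresno eliminated.
Round 2: Houston 25, Denver 16, Edmonton 11, Boston 18. Edmonton eliminated.
Round 3: Houston 25, Denver 27, Boston 18. Boston eliminated.
Round 4: Houston 25, Denver 45. Denver has a majority (≥36).

Denver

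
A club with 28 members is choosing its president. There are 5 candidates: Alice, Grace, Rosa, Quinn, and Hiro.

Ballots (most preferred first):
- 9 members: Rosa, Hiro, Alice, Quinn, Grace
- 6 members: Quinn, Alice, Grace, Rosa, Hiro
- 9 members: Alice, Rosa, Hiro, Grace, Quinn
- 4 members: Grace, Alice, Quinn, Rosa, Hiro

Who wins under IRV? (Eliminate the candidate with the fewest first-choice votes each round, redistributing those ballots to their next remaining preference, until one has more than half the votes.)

Alice

Round 1: Alice 9, Grace 4, Rosa 9, Quinn 6, Hiro 0. Hiro eliminated.
Round 2: Alice 9, Grace 4, Rosa 9, Quinn 6. Grace eliminated.
Round 3: Alice 13, Rosa 9, Quinn 6. Quinn eliminated.
Round 4: Alice 19, Rosa 9. Alice has a majority (≥15).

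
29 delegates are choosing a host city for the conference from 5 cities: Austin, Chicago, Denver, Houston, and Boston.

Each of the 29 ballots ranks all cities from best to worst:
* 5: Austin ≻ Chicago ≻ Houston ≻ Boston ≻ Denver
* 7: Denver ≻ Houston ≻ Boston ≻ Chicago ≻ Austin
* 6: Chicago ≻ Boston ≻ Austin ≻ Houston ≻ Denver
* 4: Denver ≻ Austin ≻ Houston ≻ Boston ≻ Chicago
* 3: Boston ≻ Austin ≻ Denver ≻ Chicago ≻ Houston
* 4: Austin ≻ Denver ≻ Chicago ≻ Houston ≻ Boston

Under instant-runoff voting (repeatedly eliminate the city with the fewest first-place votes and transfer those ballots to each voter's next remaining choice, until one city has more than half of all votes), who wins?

Austin

Round 1: Austin 9, Chicago 6, Denver 11, Houston 0, Boston 3. Houston eliminated.
Round 2: Austin 9, Chicago 6, Denver 11, Boston 3. Boston eliminated.
Round 3: Austin 12, Chicago 6, Denver 11. Chicago eliminated.
Round 4: Austin 18, Denver 11. Austin has a majority (≥15).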